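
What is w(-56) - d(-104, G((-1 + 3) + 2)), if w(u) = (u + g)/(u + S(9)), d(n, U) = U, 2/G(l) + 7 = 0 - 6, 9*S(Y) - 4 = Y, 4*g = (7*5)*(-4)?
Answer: 11629/6383 ≈ 1.8219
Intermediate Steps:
g = -35 (g = ((7*5)*(-4))/4 = (35*(-4))/4 = (¼)*(-140) = -35)
S(Y) = 4/9 + Y/9
G(l) = -2/13 (G(l) = 2/(-7 + (0 - 6)) = 2/(-7 - 6) = 2/(-13) = 2*(-1/13) = -2/13)
w(u) = (-35 + u)/(13/9 + u) (w(u) = (u - 35)/(u + (4/9 + (⅑)*9)) = (-35 + u)/(u + (4/9 + 1)) = (-35 + u)/(u + 13/9) = (-35 + u)/(13/9 + u))
w(-56) - d(-104, G((-1 + 3) + 2)) = 9*(-35 - 56)/(13 + 9*(-56)) - 1*(-2/13) = 9*(-91)/(13 - 504) + 2/13 = 9*(-91)/(-491) + 2/13 = 9*(-1/491)*(-91) + 2/13 = 819/491 + 2/13 = 11629/6383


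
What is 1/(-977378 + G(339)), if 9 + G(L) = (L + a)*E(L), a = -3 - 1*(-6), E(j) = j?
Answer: -1/861449 ≈ -1.1608e-6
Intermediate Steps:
a = 3 (a = -3 + 6 = 3)
G(L) = -9 + L*(3 + L) (G(L) = -9 + (L + 3)*L = -9 + (3 + L)*L = -9 + L*(3 + L))
1/(-977378 + G(339)) = 1/(-977378 + (-9 + 339² + 3*339)) = 1/(-977378 + (-9 + 114921 + 1017)) = 1/(-977378 + 115929) = 1/(-861449) = -1/861449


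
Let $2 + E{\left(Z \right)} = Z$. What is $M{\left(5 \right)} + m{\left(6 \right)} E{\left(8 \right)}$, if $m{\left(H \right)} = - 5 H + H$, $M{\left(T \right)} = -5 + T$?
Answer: $-144$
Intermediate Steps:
$m{\left(H \right)} = - 4 H$
$E{\left(Z \right)} = -2 + Z$
$M{\left(5 \right)} + m{\left(6 \right)} E{\left(8 \right)} = \left(-5 + 5\right) + \left(-4\right) 6 \left(-2 + 8\right) = 0 - 144 = -144$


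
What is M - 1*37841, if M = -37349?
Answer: -75190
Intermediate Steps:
M - 1*37841 = -37349 - 1*37841 = -37349 - 37841 = -75190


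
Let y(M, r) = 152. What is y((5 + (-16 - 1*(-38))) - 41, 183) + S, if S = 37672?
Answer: 37824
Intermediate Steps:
y((5 + (-16 - 1*(-38))) - 41, 183) + S = 152 + 37672 = 37824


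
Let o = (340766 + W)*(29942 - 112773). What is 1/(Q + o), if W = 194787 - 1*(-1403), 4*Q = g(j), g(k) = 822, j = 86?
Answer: -2/88953204461 ≈ -2.2484e-11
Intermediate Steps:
Q = 411/2 (Q = (¼)*822 = 411/2 ≈ 205.50)
W = 196190 (W = 194787 + 1403 = 196190)
o = -44476602436 (o = (340766 + 196190)*(29942 - 112773) = 536956*(-82831) = -44476602436)
1/(Q + o) = 1/(411/2 - 44476602436) = 1/(-88953204461/2) = -2/88953204461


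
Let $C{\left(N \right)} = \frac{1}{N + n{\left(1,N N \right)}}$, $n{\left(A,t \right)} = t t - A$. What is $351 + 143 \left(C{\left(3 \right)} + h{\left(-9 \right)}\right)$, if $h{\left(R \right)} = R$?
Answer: $- \frac{77545}{83} \approx -934.28$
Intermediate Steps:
$n{\left(A,t \right)} = t^{2} - A$
$C{\left(N \right)} = \frac{1}{-1 + N + N^{4}}$ ($C{\left(N \right)} = \frac{1}{N + \left(\left(N N\right)^{2} - 1\right)} = \frac{1}{N + \left(\left(N^{2}\right)^{2} - 1\right)} = \frac{1}{N + \left(N^{4} - 1\right)} = \frac{1}{N + \left(-1 + N^{4}\right)} = \frac{1}{-1 + N + N^{4}}$)
$351 + 143 \left(C{\left(3 \right)} + h{\left(-9 \right)}\right) = 351 + 143 \left(\frac{1}{-1 + 3 + 3^{4}} - 9\right) = 351 + 143 \left(\frac{1}{-1 + 3 + 81} - 9\right) = 351 + 143 \left(\frac{1}{83} - 9\right) = 351 + 143 \left(- \frac{746}{83}\right) = 351 - \frac{106678}{83} = - \frac{77545}{83}$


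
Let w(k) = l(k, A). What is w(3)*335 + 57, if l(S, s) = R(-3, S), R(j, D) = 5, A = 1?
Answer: 1732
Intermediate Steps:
l(S, s) = 5
w(k) = 5
w(3)*335 + 57 = 5*335 + 57 = 1675 + 57 = 1732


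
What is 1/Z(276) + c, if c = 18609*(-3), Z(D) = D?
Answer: -15408251/276 ≈ -55827.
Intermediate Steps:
c = -55827
1/Z(276) + c = 1/276 - 55827 = -15408251/276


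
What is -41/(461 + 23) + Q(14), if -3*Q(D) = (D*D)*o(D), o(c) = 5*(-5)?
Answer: 2371477/1452 ≈ 1633.2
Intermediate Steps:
o(c) = -25
Q(D) = 25*D²/3 (Q(D) = -D*D*(-25)/3 = -D²*(-25)/3 = -(-25)*D²/3 = 25*D²/3)
-41/(461 + 23) + Q(14) = -41/(461 + 23) + (25/3)*14² = -41/484 + (25/3)*196 = -41*1/484 + 4900/3 = -41/484 + 4900/3 = 2371477/1452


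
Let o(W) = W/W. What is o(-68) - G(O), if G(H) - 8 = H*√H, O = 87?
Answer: -7 - 87*√87 ≈ -818.48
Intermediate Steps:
o(W) = 1
G(H) = 8 + H^(3/2) (G(H) = 8 + H*√H = 8 + H^(3/2))
o(-68) - G(O) = 1 - (8 + 87^(3/2)) = 1 - (8 + 87*√87) = 1 + (-8 - 87*√87) = -7 - 87*√87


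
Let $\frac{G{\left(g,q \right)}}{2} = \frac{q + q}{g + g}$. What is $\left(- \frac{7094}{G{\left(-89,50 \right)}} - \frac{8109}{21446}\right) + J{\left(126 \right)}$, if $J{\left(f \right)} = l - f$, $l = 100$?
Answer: $\frac{1685463092}{268075} \approx 6287.3$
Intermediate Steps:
$G{\left(g,q \right)} = \frac{2 q}{g}$ ($G{\left(g,q \right)} = 2 \frac{q + q}{g + g} = 2 \frac{2 q}{2 g} = 2 \cdot 2 q \frac{1}{2 g} = 2 \frac{q}{g} = \frac{2 q}{g}$)
$J{\left(f \right)} = 100 - f$
$\left(- \frac{7094}{G{\left(-89,50 \right)}} - \frac{8109}{21446}\right) + J{\left(126 \right)} = \left(- \frac{7094}{2 \cdot 50 \frac{1}{-89}} - \frac{8109}{21446}\right) + \left(100 - 126\right) = \left(- \frac{7094}{2 \cdot 50 \left(- \frac{1}{89}\right)} - \frac{8109}{21446}\right) + \left(100 - 126\right) = \left(- \frac{7094}{- \frac{100}{89}} - \frac{8109}{21446}\right) - 26 = \left(\left(-7094\right) \left(- \frac{89}{100}\right) - \frac{8109}{21446}\right) - 26 = \left(\frac{315683}{50} - \frac{8109}{21446}\right) - 26 = \frac{1692433042}{268075} - 26 = \frac{1685463092}{268075}$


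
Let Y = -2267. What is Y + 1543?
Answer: -724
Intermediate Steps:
Y + 1543 = -2267 + 1543 = -724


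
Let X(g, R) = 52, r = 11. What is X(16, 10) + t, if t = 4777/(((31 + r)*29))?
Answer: 68113/1218 ≈ 55.922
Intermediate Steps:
t = 4777/1218 (t = 4777/(((31 + 11)*29)) = 4777/((42*29)) = 4777/1218 ≈ 3.9220)
X(16, 10) + t = 52 + 4777/1218 = 68113/1218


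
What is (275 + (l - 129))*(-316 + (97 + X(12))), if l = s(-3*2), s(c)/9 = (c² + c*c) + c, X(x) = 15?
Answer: -150960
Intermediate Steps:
s(c) = 9*c + 18*c² (s(c) = 9*((c² + c*c) + c) = 9*((c² + c²) + c) = 9*(2*c² + c) = 9*(c + 2*c²) = 9*c + 18*c²)
l = 594 (l = 9*(-3*2)*(1 + 2*(-3*2)) = 9*(-6)*(1 + 2*(-6)) = 9*(-6)*(1 - 12) = 9*(-6)*(-11) = 594)
(275 + (l - 129))*(-316 + (97 + X(12))) = (275 + (594 - 129))*(-316 + (97 + 15)) = (275 + 465)*(-316 + 112) = 740*(-204) = -150960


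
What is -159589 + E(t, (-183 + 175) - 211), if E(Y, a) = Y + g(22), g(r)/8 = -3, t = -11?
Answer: -159624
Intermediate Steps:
g(r) = -24 (g(r) = 8*(-3) = -24)
E(Y, a) = -24 + Y (E(Y, a) = Y - 24 = -24 + Y)
-159589 + E(t, (-183 + 175) - 211) = -159589 + (-24 - 11) = -159589 - 35 = -159624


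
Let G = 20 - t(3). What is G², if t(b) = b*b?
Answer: 121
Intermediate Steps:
t(b) = b²
G = 11 (G = 20 - 1*3² = 20 - 1*9 = 20 - 9 = 11)
G² = 11² = 121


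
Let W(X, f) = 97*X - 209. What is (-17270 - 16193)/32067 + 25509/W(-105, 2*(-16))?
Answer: -1165811525/333304398 ≈ -3.4977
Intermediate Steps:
W(X, f) = -209 + 97*X
(-17270 - 16193)/32067 + 25509/W(-105, 2*(-16)) = (-17270 - 16193)/32067 + 25509/(-209 + 97*(-105)) = -33463*1/32067 + 25509/(-209 - 10185) = -33463/32067 + 25509/(-10394) = -33463/32067 + 25509*(-1/10394) = -33463/32067 - 25509/10394 = -1165811525/333304398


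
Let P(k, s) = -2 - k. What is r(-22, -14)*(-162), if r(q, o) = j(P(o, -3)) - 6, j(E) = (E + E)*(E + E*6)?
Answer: -325620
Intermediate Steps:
j(E) = 14*E**2 (j(E) = (2*E)*(E + 6*E) = (2*E)*(7*E) = 14*E**2)
r(q, o) = -6 + 14*(-2 - o)**2 (r(q, o) = 14*(-2 - o)**2 - 6 = -6 + 14*(-2 - o)**2)
r(-22, -14)*(-162) = (-6 + 14*(2 - 14)**2)*(-162) = (-6 + 14*(-12)**2)*(-162) = (-6 + 14*144)*(-162) = (-6 + 2016)*(-162) = 2010*(-162) = -325620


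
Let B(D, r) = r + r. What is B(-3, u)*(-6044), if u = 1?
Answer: -12088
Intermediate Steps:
B(D, r) = 2*r
B(-3, u)*(-6044) = (2*1)*(-6044) = 2*(-6044) = -12088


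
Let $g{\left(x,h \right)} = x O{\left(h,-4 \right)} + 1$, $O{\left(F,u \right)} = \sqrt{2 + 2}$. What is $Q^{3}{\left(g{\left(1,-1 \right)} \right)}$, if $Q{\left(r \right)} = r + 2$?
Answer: $125$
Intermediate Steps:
$O{\left(F,u \right)} = 2$ ($O{\left(F,u \right)} = \sqrt{4} = 2$)
$g{\left(x,h \right)} = 1 + 2 x$ ($g{\left(x,h \right)} = x 2 + 1 = 2 x + 1 = 1 + 2 x$)
$Q{\left(r \right)} = 2 + r$
$Q^{3}{\left(g{\left(1,-1 \right)} \right)} = \left(2 + \left(1 + 2 \cdot 1\right)\right)^{3} = \left(2 + \left(1 + 2\right)\right)^{3} = \left(2 + 3\right)^{3} = 5^{3} = 125$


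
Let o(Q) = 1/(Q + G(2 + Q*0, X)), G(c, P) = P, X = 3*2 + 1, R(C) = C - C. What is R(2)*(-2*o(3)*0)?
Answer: 0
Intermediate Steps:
R(C) = 0
X = 7 (X = 6 + 1 = 7)
o(Q) = 1/(7 + Q) (o(Q) = 1/(Q + 7) = 1/(7 + Q))
R(2)*(-2*o(3)*0) = 0*(-2/(7 + 3)*0) = 0*(-2/10*0) = 0*(-2*1/10*0) = 0*(-1/5*0) = 0*0 = 0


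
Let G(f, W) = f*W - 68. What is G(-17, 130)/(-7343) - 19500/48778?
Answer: -16036108/179088427 ≈ -0.089543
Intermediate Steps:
G(f, W) = -68 + W*f (G(f, W) = W*f - 68 = -68 + W*f)
G(-17, 130)/(-7343) - 19500/48778 = (-68 + 130*(-17))/(-7343) - 19500/48778 = (-68 - 2210)*(-1/7343) - 19500*1/48778 = -2278*(-1/7343) - 9750/24389 = 2278/7343 - 9750/24389 = -16036108/179088427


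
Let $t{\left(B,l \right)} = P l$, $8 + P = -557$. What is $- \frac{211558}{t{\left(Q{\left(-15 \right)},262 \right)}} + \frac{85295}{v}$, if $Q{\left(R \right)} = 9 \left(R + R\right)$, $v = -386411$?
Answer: $\frac{34561059744}{28600210165} \approx 1.2084$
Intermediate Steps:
$P = -565$ ($P = -8 - 557 = -565$)
$Q{\left(R \right)} = 18 R$ ($Q{\left(R \right)} = 9 \cdot 2 R = 18 R$)
$t{\left(B,l \right)} = - 565 l$
$- \frac{211558}{t{\left(Q{\left(-15 \right)},262 \right)}} + \frac{85295}{v} = - \frac{211558}{\left(-565\right) 262} + \frac{85295}{-386411} = - \frac{211558}{-148030} + 85295 \left(- \frac{1}{386411}\right) = \left(-211558\right) \left(- \frac{1}{148030}\right) - \frac{85295}{386411} = \frac{105779}{74015} - \frac{85295}{386411} = \frac{34561059744}{28600210165}$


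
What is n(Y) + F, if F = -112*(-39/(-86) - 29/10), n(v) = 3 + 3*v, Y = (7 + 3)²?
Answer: 124057/215 ≈ 577.01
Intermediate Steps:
Y = 100 (Y = 10² = 100)
F = 58912/215 (F = -112*(-39*(-1/86) - 29*⅒) = -112*(39/86 - 29/10) = -112*(-526/215) = 58912/215 ≈ 274.01)
n(Y) + F = (3 + 3*100) + 58912/215 = (3 + 300) + 58912/215 = 303 + 58912/215 = 124057/215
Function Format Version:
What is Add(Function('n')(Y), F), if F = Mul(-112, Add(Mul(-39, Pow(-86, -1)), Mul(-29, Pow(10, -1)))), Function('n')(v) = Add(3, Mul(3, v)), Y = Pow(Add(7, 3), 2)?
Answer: Rational(124057, 215) ≈ 577.01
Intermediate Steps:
Y = 100 (Y = Pow(10, 2) = 100)
F = Rational(58912, 215) (F = Mul(-112, Add(Mul(-39, Rational(-1, 86)), Mul(-29, Rational(1, 10)))) = Mul(-112, Add(Rational(39, 86), Rational(-29, 10))) = Mul(-112, Rational(-526, 215)) = Rational(58912, 215) ≈ 274.01)
Add(Function('n')(Y), F) = Add(Add(3, Mul(3, 100)), Rational(58912, 215)) = Add(Add(3, 300), Rational(58912, 215)) = Add(303, Rational(58912, 215)) = Rational(124057, 215)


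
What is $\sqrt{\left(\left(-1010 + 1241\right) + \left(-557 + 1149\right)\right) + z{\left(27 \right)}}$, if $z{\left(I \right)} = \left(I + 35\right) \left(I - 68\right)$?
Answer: $3 i \sqrt{191} \approx 41.461 i$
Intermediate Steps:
$z{\left(I \right)} = \left(-68 + I\right) \left(35 + I\right)$ ($z{\left(I \right)} = \left(35 + I\right) \left(-68 + I\right) = \left(-68 + I\right) \left(35 + I\right)$)
$\sqrt{\left(\left(-1010 + 1241\right) + \left(-557 + 1149\right)\right) + z{\left(27 \right)}} = \sqrt{\left(\left(-1010 + 1241\right) + \left(-557 + 1149\right)\right) - \left(3271 - 729\right)} = \sqrt{\left(231 + 592\right) - 2542} = \sqrt{823 - 2542} = \sqrt{-1719} = 3 i \sqrt{191}$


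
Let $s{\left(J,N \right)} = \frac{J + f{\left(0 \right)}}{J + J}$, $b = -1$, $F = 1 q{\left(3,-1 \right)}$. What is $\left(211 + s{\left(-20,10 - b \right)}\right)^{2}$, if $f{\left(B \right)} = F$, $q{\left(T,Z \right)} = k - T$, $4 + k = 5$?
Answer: $\frac{17901361}{400} \approx 44753.0$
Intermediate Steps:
$k = 1$ ($k = -4 + 5 = 1$)
$q{\left(T,Z \right)} = 1 - T$
$F = -2$ ($F = 1 \left(1 - 3\right) = 1 \left(-2\right) = -2$)
$f{\left(B \right)} = -2$
$s{\left(J,N \right)} = \frac{-2 + J}{2 J}$ ($s{\left(J,N \right)} = \frac{J - 2}{J + J} = \frac{-2 + J}{2 J}$)
$\left(211 + s{\left(-20,10 - b \right)}\right)^{2} = \left(211 + \frac{-2 - 20}{2 \left(-20\right)}\right)^{2} = \left(211 + \frac{1}{2} \left(- \frac{1}{20}\right) \left(-22\right)\right)^{2} = \left(211 + \frac{11}{20}\right)^{2} = \left(\frac{4231}{20}\right)^{2} = \frac{17901361}{400}$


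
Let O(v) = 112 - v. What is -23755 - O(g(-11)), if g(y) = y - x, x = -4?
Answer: -23874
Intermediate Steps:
g(y) = 4 + y (g(y) = y - 1*(-4) = y + 4 = 4 + y)
-23755 - O(g(-11)) = -23755 - (112 - (4 - 11)) = -23755 - (112 - 1*(-7)) = -23755 - (112 + 7) = -23755 - 1*119 = -23755 - 119 = -23874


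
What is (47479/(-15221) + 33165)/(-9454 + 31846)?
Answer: 252378493/170414316 ≈ 1.4810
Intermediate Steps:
(47479/(-15221) + 33165)/(-9454 + 31846) = (47479*(-1/15221) + 33165)/22392 = (-47479/15221 + 33165)*(1/22392) = (504756986/15221)*(1/22392) = 252378493/170414316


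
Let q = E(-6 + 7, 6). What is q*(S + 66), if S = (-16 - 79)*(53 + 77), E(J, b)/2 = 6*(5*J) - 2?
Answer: -687904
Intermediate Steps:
E(J, b) = -4 + 60*J (E(J, b) = 2*(6*(5*J) - 2) = 2*(30*J - 2) = 2*(-2 + 30*J) = -4 + 60*J)
q = 56 (q = -4 + 60*(-6 + 7) = -4 + 60*1 = -4 + 60 = 56)
S = -12350 (S = -95*130 = -12350)
q*(S + 66) = 56*(-12350 + 66) = 56*(-12284) = -687904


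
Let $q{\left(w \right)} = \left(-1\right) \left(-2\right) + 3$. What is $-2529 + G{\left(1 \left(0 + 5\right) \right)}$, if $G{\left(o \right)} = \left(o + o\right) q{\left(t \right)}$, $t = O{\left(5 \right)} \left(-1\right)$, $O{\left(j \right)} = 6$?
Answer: $-2479$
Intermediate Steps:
$t = -6$ ($t = 6 \left(-1\right) = -6$)
$q{\left(w \right)} = 5$ ($q{\left(w \right)} = 2 + 3 = 5$)
$G{\left(o \right)} = 10 o$ ($G{\left(o \right)} = \left(o + o\right) 5 = 2 o 5 = 10 o$)
$-2529 + G{\left(1 \left(0 + 5\right) \right)} = -2529 + 10 \cdot 1 \left(0 + 5\right) = -2529 + 10 \cdot 1 \cdot 5 = -2529 + 10 \cdot 5 = -2529 + 50 = -2479$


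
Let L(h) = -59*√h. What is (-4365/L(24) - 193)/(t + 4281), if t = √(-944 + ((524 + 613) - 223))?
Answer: -275411/6108997 + 2076285*√6/1441723292 - 1455*I*√5/720861646 + 193*I*√30/18326991 ≈ -0.041555 + 5.3167e-5*I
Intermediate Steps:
t = I*√30 (t = √(-944 + (1137 - 223)) = √(-944 + 914) = √(-30) = I*√30 ≈ 5.4772*I)
(-4365/L(24) - 193)/(t + 4281) = (-4365*(-√6/708) - 193)/(I*√30 + 4281) = (-4365*(-√6/708) - 193)/(4281 + I*√30) = (-(-1455)*√6/236 - 193)/(4281 + I*√30) = (1455*√6/236 - 193)/(4281 + I*√30) = (-193 + 1455*√6/236)/(4281 + I*√30)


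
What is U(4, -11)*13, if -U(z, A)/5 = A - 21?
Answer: 2080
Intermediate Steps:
U(z, A) = 105 - 5*A (U(z, A) = -5*(A - 21) = -5*(-21 + A) = 105 - 5*A)
U(4, -11)*13 = (105 - 5*(-11))*13 = (105 + 55)*13 = 160*13 = 2080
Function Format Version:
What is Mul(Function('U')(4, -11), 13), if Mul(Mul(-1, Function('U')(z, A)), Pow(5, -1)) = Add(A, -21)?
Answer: 2080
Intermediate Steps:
Function('U')(z, A) = Add(105, Mul(-5, A)) (Function('U')(z, A) = Mul(-5, Add(A, -21)) = Mul(-5, Add(-21, A)) = Add(105, Mul(-5, A)))
Mul(Function('U')(4, -11), 13) = Mul(Add(105, Mul(-5, -11)), 13) = Mul(Add(105, 55), 13) = Mul(160, 13) = 2080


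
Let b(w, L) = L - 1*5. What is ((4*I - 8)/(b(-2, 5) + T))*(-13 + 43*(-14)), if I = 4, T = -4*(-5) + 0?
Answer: -246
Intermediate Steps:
b(w, L) = -5 + L (b(w, L) = L - 5 = -5 + L)
T = 20 (T = 20 + 0 = 20)
((4*I - 8)/(b(-2, 5) + T))*(-13 + 43*(-14)) = ((4*4 - 8)/((-5 + 5) + 20))*(-13 + 43*(-14)) = ((16 - 8)/(0 + 20))*(-13 - 602) = (8/20)*(-615) = (8*(1/20))*(-615) = (⅖)*(-615) = -246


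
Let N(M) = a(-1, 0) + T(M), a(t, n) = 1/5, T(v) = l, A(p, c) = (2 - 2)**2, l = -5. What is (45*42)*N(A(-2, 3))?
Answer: -9072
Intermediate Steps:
A(p, c) = 0 (A(p, c) = 0**2 = 0)
T(v) = -5
a(t, n) = 1/5
N(M) = -24/5 (N(M) = 1/5 - 5 = -24/5)
(45*42)*N(A(-2, 3)) = (45*42)*(-24/5) = 1890*(-24/5) = -9072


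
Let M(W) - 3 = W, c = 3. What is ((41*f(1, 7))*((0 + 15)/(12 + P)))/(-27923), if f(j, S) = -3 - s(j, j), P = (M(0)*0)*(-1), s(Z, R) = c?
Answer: 615/55846 ≈ 0.011012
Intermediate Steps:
s(Z, R) = 3
M(W) = 3 + W
P = 0 (P = ((3 + 0)*0)*(-1) = (3*0)*(-1) = 0*(-1) = 0)
f(j, S) = -6 (f(j, S) = -3 - 1*3 = -3 - 3 = -6)
((41*f(1, 7))*((0 + 15)/(12 + P)))/(-27923) = ((41*(-6))*((0 + 15)/(12 + 0)))/(-27923) = -3690/12*(-1/27923) = -246*5/4*(-1/27923) = -615/2*(-1/27923) = 615/55846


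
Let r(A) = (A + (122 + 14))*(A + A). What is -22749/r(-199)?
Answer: -7583/8358 ≈ -0.90727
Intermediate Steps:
r(A) = 2*A*(136 + A) (r(A) = (A + 136)*(2*A) = (136 + A)*(2*A) = 2*A*(136 + A))
-22749/r(-199) = -22749*(-1/(398*(136 - 199))) = -22749/(2*(-199)*(-63)) = -22749/25074 = -22749*1/25074 = -7583/8358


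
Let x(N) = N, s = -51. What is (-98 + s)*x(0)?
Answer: 0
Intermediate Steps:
(-98 + s)*x(0) = (-98 - 51)*0 = -149*0 = 0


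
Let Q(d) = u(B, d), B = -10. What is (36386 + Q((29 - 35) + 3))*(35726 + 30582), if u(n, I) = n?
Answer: 2412019808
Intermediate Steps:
Q(d) = -10
(36386 + Q((29 - 35) + 3))*(35726 + 30582) = (36386 - 10)*(35726 + 30582) = 36376*66308 = 2412019808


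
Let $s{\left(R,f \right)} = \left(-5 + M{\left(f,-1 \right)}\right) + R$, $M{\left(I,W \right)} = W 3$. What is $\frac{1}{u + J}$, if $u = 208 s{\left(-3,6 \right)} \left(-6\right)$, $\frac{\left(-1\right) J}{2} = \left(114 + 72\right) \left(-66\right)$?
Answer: $\frac{1}{38280} \approx 2.6123 \cdot 10^{-5}$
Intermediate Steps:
$M{\left(I,W \right)} = 3 W$
$s{\left(R,f \right)} = -8 + R$ ($s{\left(R,f \right)} = \left(-5 + 3 \left(-1\right)\right) + R = \left(-5 - 3\right) + R = -8 + R$)
$J = 24552$ ($J = - 2 \left(114 + 72\right) \left(-66\right) = - 2 \cdot 186 \left(-66\right) = \left(-2\right) \left(-12276\right) = 24552$)
$u = 13728$ ($u = 208 \left(-8 - 3\right) \left(-6\right) = 208 \left(-11\right) \left(-6\right) = \left(-2288\right) \left(-6\right) = 13728$)
$\frac{1}{u + J} = \frac{1}{13728 + 24552} = \frac{1}{38280}$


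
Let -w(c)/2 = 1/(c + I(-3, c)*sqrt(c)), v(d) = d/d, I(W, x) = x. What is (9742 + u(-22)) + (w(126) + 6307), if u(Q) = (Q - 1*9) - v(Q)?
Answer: 126133876/7875 - sqrt(14)/2625 ≈ 16017.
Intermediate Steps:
v(d) = 1
w(c) = -2/(c + c**(3/2)) (w(c) = -2/(c + c*sqrt(c)) = -2/(c + c**(3/2)))
u(Q) = -10 + Q (u(Q) = (Q - 1*9) - 1*1 = (Q - 9) - 1 = (-9 + Q) - 1 = -10 + Q)
(9742 + u(-22)) + (w(126) + 6307) = (9742 + (-10 - 22)) + (-2/(126 + 126**(3/2)) + 6307) = (9742 - 32) + (-2/(126 + 378*sqrt(14)) + 6307) = 9710 + (6307 - 2/(126 + 378*sqrt(14))) = 16017 - 2/(126 + 378*sqrt(14))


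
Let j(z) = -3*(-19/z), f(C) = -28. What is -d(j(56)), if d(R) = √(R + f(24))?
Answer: -I*√21154/28 ≈ -5.1944*I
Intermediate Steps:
j(z) = 57/z (j(z) = -3*(-19/z) = -(-57)/z = 57/z)
d(R) = √(-28 + R) (d(R) = √(R - 28) = √(-28 + R))
-d(j(56)) = -√(-28 + 57/56) = -√(-1511/56) = -I*√21154/28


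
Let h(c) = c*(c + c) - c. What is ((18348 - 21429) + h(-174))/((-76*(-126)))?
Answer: 915/152 ≈ 6.0197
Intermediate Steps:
h(c) = -c + 2*c² (h(c) = c*(2*c) - c = 2*c² - c = -c + 2*c²)
((18348 - 21429) + h(-174))/((-76*(-126))) = ((18348 - 21429) - 174*(-1 + 2*(-174)))/((-76*(-126))) = (-3081 - 174*(-1 - 348))/9576 = (-3081 - 174*(-349))*(1/9576) = (-3081 + 60726)*(1/9576) = 57645*(1/9576) = 915/152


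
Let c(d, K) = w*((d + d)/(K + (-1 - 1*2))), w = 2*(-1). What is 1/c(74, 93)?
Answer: -45/148 ≈ -0.30405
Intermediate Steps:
w = -2
c(d, K) = -4*d/(-3 + K) (c(d, K) = -2*(d + d)/(K + (-1 - 1*2)) = -2*2*d/(K + (-1 - 2)) = -2*2*d/(K - 3) = -2*2*d/(-3 + K) = -4*d/(-3 + K))
1/c(74, 93) = 1/(-4*74/(-3 + 93)) = 1/(-4*74/90) = 1/(-4*74*1/90) = 1/(-148/45) = -45/148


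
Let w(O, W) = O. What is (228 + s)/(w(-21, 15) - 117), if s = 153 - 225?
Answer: -26/23 ≈ -1.1304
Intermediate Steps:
s = -72
(228 + s)/(w(-21, 15) - 117) = (228 - 72)/(-21 - 117) = 156/(-138) = 156*(-1/138) = -26/23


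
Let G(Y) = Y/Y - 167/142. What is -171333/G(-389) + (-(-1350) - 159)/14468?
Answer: 351996139623/361700 ≈ 9.7317e+5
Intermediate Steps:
G(Y) = -25/142 (G(Y) = 1 - 167*1/142 = 1 - 167/142 = -25/142)
-171333/G(-389) + (-(-1350) - 159)/14468 = -171333/(-25/142) + (-(-1350) - 159)/14468 = -171333*(-142/25) + (-50*(-27) - 159)*(1/14468) = 24329286/25 + (1350 - 159)*(1/14468) = 24329286/25 + 1191*(1/14468) = 24329286/25 + 1191/14468 = 351996139623/361700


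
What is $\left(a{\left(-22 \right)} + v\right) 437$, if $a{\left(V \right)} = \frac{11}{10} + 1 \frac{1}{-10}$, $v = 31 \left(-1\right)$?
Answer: $-13110$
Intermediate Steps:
$v = -31$
$a{\left(V \right)} = 1$ ($a{\left(V \right)} = 11 \cdot \frac{1}{10} + 1 \left(- \frac{1}{10}\right) = \frac{11}{10} - \frac{1}{10} = 1$)
$\left(a{\left(-22 \right)} + v\right) 437 = \left(1 - 31\right) 437 = \left(-30\right) 437 = -13110$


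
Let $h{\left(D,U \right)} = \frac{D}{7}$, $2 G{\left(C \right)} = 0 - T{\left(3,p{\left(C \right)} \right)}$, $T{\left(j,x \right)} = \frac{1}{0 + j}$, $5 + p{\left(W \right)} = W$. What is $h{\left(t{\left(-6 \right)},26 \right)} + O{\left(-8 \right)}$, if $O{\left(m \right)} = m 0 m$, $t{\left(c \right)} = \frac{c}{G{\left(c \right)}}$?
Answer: $\frac{36}{7} \approx 5.1429$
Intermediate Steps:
$p{\left(W \right)} = -5 + W$
$T{\left(j,x \right)} = \frac{1}{j}$
$G{\left(C \right)} = - \frac{1}{6}$ ($G{\left(C \right)} = \frac{0 - \frac{1}{3}}{2} = \frac{1}{2} \left(- \frac{1}{3}\right) = - \frac{1}{6}$)
$t{\left(c \right)} = - 6 c$ ($t{\left(c \right)} = \frac{c}{- \frac{1}{6}} = c \left(-6\right) = - 6 c$)
$O{\left(m \right)} = 0$ ($O{\left(m \right)} = 0 m = 0$)
$h{\left(D,U \right)} = \frac{D}{7}$ ($h{\left(D,U \right)} = D \frac{1}{7} = \frac{D}{7}$)
$h{\left(t{\left(-6 \right)},26 \right)} + O{\left(-8 \right)} = \frac{\left(-6\right) \left(-6\right)}{7} + 0 = \frac{1}{7} \cdot 36 + 0 = \frac{36}{7} + 0 = \frac{36}{7}$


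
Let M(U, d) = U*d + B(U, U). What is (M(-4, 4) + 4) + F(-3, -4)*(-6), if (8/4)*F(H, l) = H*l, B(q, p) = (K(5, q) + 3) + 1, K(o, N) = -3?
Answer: -47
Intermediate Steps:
B(q, p) = 1 (B(q, p) = (-3 + 3) + 1 = 0 + 1 = 1)
F(H, l) = H*l/2 (F(H, l) = (H*l)/2 = H*l/2)
M(U, d) = 1 + U*d (M(U, d) = U*d + 1 = 1 + U*d)
(M(-4, 4) + 4) + F(-3, -4)*(-6) = ((1 - 4*4) + 4) + ((½)*(-3)*(-4))*(-6) = ((1 - 16) + 4) + 6*(-6) = (-15 + 4) - 36 = -11 - 36 = -47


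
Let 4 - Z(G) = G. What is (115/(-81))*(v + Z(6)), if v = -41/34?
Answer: 12535/2754 ≈ 4.5516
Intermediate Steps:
Z(G) = 4 - G
v = -41/34 (v = -41*1/34 = -41/34 ≈ -1.2059)
(115/(-81))*(v + Z(6)) = (115/(-81))*(-41/34 + (4 - 1*6)) = (115*(-1/81))*(-41/34 + (4 - 6)) = -115*(-41/34 - 2)/81 = -115/81*(-109/34) = 12535/2754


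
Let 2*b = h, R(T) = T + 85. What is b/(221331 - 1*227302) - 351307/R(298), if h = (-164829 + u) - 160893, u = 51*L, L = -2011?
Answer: -4031275805/4573786 ≈ -881.39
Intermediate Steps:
R(T) = 85 + T
u = -102561 (u = 51*(-2011) = -102561)
h = -428283 (h = (-164829 - 102561) - 160893 = -267390 - 160893 = -428283)
b = -428283/2 (b = (½)*(-428283) = -428283/2 ≈ -2.1414e+5)
b/(221331 - 1*227302) - 351307/R(298) = -428283/(2*(221331 - 1*227302)) - 351307/(85 + 298) = -428283/(2*(221331 - 227302)) - 351307/383 = -428283/2/(-5971) - 351307*1/383 = -428283/2*(-1/5971) - 351307/383 = 428283/11942 - 351307/383 = -4031275805/4573786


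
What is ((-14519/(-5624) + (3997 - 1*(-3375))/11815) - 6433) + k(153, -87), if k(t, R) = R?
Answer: -433025089087/66447560 ≈ -6516.8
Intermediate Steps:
((-14519/(-5624) + (3997 - 1*(-3375))/11815) - 6433) + k(153, -87) = ((-14519/(-5624) + (3997 - 1*(-3375))/11815) - 6433) - 87 = ((-14519*(-1/5624) + (3997 + 3375)*(1/11815)) - 6433) - 87 = ((14519/5624 + 7372*(1/11815)) - 6433) - 87 = ((14519/5624 + 7372/11815) - 6433) - 87 = (213002113/66447560 - 6433) - 87 = -427244151367/66447560 - 87 = -433025089087/66447560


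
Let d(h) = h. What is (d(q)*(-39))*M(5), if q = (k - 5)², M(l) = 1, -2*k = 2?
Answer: -1404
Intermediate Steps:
k = -1 (k = -½*2 = -1)
q = 36 (q = (-1 - 5)² = (-6)² = 36)
(d(q)*(-39))*M(5) = (36*(-39))*1 = -1404*1 = -1404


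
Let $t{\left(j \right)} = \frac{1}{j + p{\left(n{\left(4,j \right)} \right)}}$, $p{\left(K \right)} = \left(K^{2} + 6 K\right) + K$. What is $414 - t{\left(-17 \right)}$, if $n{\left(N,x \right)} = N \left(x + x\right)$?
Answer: $\frac{7256177}{17527} \approx 414.0$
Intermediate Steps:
$n{\left(N,x \right)} = 2 N x$ ($n{\left(N,x \right)} = N 2 x = 2 N x$)
$p{\left(K \right)} = K^{2} + 7 K$
$t{\left(j \right)} = \frac{1}{j + 8 j \left(7 + 8 j\right)}$ ($t{\left(j \right)} = \frac{1}{j + 2 \cdot 4 j \left(7 + 2 \cdot 4 j\right)} = \frac{1}{j + 8 j \left(7 + 8 j\right)}$)
$414 - t{\left(-17 \right)} = 414 - \frac{1}{\left(-17\right) \left(57 + 64 \left(-17\right)\right)} = 414 - - \frac{1}{17 \left(57 - 1088\right)} = 414 - - \frac{1}{17 \left(-1031\right)} = 414 - \left(- \frac{1}{17}\right) \left(- \frac{1}{1031}\right) = 414 - \frac{1}{17527} = \frac{7256177}{17527}$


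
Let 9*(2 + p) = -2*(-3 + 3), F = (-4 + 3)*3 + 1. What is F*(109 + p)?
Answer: -214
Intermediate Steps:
F = -2 (F = -1*3 + 1 = -3 + 1 = -2)
p = -2 (p = -2 + (-2*(-3 + 3))/9 = -2 + (-2*0)/9 = -2 + (⅑)*0 = -2 + 0 = -2)
F*(109 + p) = -2*(109 - 2) = -2*107 = -214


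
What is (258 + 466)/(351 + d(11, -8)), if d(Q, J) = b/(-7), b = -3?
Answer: 1267/615 ≈ 2.0602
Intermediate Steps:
d(Q, J) = 3/7 (d(Q, J) = -3/(-7) = -3*(-1/7) = 3/7)
(258 + 466)/(351 + d(11, -8)) = (258 + 466)/(351 + 3/7) = 724/(2460/7) = 724*(7/2460) = 1267/615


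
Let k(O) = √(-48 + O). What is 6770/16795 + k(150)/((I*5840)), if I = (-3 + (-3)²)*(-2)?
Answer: 1354/3359 - √102/70080 ≈ 0.40295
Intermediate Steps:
I = -12 (I = (-3 + 9)*(-2) = 6*(-2) = -12)
6770/16795 + k(150)/((I*5840)) = 6770/16795 + √(-48 + 150)/((-12*5840)) = 6770*(1/16795) + √102/(-70080) = 1354/3359 + √102*(-1/70080) = 1354/3359 - √102/70080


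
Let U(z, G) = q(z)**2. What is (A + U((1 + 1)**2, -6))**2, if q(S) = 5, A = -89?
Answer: 4096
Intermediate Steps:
U(z, G) = 25 (U(z, G) = 5**2 = 25)
(A + U((1 + 1)**2, -6))**2 = (-89 + 25)**2 = (-64)**2 = 4096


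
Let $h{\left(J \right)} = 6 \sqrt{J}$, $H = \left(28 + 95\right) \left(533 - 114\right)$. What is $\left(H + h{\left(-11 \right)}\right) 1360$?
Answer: $70090320 + 8160 i \sqrt{11} \approx 7.009 \cdot 10^{7} + 27064.0 i$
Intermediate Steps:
$H = 51537$ ($H = 123 \cdot 419 = 51537$)
$\left(H + h{\left(-11 \right)}\right) 1360 = \left(51537 + 6 \sqrt{-11}\right) 1360 = \left(51537 + 6 i \sqrt{11}\right) 1360 = 70090320 + 8160 i \sqrt{11}$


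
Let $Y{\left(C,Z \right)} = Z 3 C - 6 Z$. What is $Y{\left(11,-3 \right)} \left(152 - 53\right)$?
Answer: $-8019$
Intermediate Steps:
$Y{\left(C,Z \right)} = - 6 Z + 3 C Z$ ($Y{\left(C,Z \right)} = 3 Z C - 6 Z = 3 C Z - 6 Z = - 6 Z + 3 C Z$)
$Y{\left(11,-3 \right)} \left(152 - 53\right) = 3 \left(-3\right) \left(-2 + 11\right) \left(152 - 53\right) = 3 \left(-3\right) 9 \cdot 99 = \left(-81\right) 99 = -8019$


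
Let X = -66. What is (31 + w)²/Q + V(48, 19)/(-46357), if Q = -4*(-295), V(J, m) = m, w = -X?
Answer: 436150593/54701260 ≈ 7.9733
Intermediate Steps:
w = 66 (w = -1*(-66) = 66)
Q = 1180
(31 + w)²/Q + V(48, 19)/(-46357) = (31 + 66)²/1180 + 19/(-46357) = 97²*(1/1180) + 19*(-1/46357) = 9409*(1/1180) - 19/46357 = 9409/1180 - 19/46357 = 436150593/54701260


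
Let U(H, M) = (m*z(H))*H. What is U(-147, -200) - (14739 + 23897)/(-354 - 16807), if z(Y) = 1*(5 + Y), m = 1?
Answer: 358257350/17161 ≈ 20876.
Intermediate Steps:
z(Y) = 5 + Y
U(H, M) = H*(5 + H) (U(H, M) = (1*(5 + H))*H = (5 + H)*H = H*(5 + H))
U(-147, -200) - (14739 + 23897)/(-354 - 16807) = -147*(5 - 147) - (14739 + 23897)/(-354 - 16807) = -147*(-142) - 38636/(-17161) = 20874 - 38636*(-1)/17161 = 20874 - 1*(-38636/17161) = 20874 + 38636/17161 = 358257350/17161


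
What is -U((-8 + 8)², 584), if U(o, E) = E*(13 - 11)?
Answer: -1168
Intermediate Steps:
U(o, E) = 2*E (U(o, E) = E*2 = 2*E)
-U((-8 + 8)², 584) = -2*584 = -1*1168 = -1168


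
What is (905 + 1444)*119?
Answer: 279531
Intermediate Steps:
(905 + 1444)*119 = 2349*119 = 279531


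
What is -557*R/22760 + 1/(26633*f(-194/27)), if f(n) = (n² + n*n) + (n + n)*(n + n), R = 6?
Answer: -837470744439/5703426055720 ≈ -0.14684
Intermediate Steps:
f(n) = 6*n² (f(n) = (n² + n²) + (2*n)*(2*n) = 2*n² + 4*n² = 6*n²)
-557*R/22760 + 1/(26633*f(-194/27)) = -557*6/22760 + 1/(26633*((6*(-194/27)²))) = -3342*1/22760 + 1/(26633*((6*(-194*1/27)²))) = -1671/11380 + 1/(26633*((6*(-194/27)²))) = -1671/11380 + 1/(26633*((6*(37636/729)))) = -1671/11380 + 1/(26633*(75272/243)) = -1671/11380 + (1/26633)*(243/75272) = -1671/11380 + 243/2004719176 = -837470744439/5703426055720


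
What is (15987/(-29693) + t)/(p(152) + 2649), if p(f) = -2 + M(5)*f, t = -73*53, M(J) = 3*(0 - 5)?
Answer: -114898204/10897331 ≈ -10.544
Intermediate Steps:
M(J) = -15 (M(J) = 3*(-5) = -15)
t = -3869
p(f) = -2 - 15*f
(15987/(-29693) + t)/(p(152) + 2649) = (15987/(-29693) - 3869)/((-2 - 15*152) + 2649) = (15987*(-1/29693) - 3869)/((-2 - 2280) + 2649) = (-15987/29693 - 3869)/(-2282 + 2649) = -114898204/29693/367 = -114898204/29693*1/367 = -114898204/10897331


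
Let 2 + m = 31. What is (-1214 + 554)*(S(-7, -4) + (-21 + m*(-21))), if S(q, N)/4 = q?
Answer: 434280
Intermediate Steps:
m = 29 (m = -2 + 31 = 29)
S(q, N) = 4*q
(-1214 + 554)*(S(-7, -4) + (-21 + m*(-21))) = (-1214 + 554)*(4*(-7) + (-21 + 29*(-21))) = -660*(-28 + (-21 - 609)) = -660*(-28 - 630) = -660*(-658) = 434280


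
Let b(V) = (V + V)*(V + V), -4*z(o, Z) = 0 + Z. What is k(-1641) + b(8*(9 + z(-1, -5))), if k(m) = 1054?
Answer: 27950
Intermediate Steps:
z(o, Z) = -Z/4 (z(o, Z) = -(0 + Z)/4 = -Z/4)
b(V) = 4*V² (b(V) = (2*V)*(2*V) = 4*V²)
k(-1641) + b(8*(9 + z(-1, -5))) = 1054 + 4*(8*(9 - ¼*(-5)))² = 1054 + 4*(8*(9 + 5/4))² = 1054 + 4*(8*(41/4))² = 1054 + 4*82² = 1054 + 4*6724 = 1054 + 26896 = 27950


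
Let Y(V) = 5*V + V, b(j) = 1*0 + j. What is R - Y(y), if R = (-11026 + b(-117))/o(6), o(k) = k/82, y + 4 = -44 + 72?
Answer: -457295/3 ≈ -1.5243e+5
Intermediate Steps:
y = 24 (y = -4 + (-44 + 72) = -4 + 28 = 24)
o(k) = k/82 (o(k) = k*(1/82) = k/82)
b(j) = j (b(j) = 0 + j = j)
Y(V) = 6*V
R = -456863/3 (R = (-11026 - 117)/(((1/82)*6)) = -11143/3/41 = -11143*41/3 = -456863/3 ≈ -1.5229e+5)
R - Y(y) = -456863/3 - 6*24 = -456863/3 - 1*144 = -456863/3 - 144 = -457295/3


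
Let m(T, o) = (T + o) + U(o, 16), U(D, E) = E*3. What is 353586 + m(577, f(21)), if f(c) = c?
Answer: 354232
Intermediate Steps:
U(D, E) = 3*E
m(T, o) = 48 + T + o (m(T, o) = (T + o) + 3*16 = (T + o) + 48 = 48 + T + o)
353586 + m(577, f(21)) = 353586 + (48 + 577 + 21) = 353586 + 646 = 354232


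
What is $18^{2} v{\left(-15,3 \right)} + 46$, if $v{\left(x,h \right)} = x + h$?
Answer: $-3842$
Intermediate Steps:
$v{\left(x,h \right)} = h + x$
$18^{2} v{\left(-15,3 \right)} + 46 = 18^{2} \left(3 - 15\right) + 46 = 324 \left(-12\right) + 46 = -3888 + 46 = -3842$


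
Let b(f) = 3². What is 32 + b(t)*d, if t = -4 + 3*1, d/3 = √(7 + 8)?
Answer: 32 + 27*√15 ≈ 136.57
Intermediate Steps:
d = 3*√15 (d = 3*√(7 + 8) = 3*√15 ≈ 11.619)
t = -1 (t = -4 + 3 = -1)
b(f) = 9
32 + b(t)*d = 32 + 9*(3*√15) = 32 + 27*√15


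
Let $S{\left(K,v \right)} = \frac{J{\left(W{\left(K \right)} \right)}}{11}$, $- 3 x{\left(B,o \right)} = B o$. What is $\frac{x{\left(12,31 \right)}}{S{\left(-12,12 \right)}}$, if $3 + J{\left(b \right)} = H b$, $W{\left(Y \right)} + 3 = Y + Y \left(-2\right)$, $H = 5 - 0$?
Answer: $- \frac{682}{21} \approx -32.476$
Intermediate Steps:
$H = 5$ ($H = 5 + 0 = 5$)
$W{\left(Y \right)} = -3 - Y$ ($W{\left(Y \right)} = -3 + \left(Y + Y \left(-2\right)\right) = -3 + \left(Y - 2 Y\right) = -3 - Y$)
$J{\left(b \right)} = -3 + 5 b$
$x{\left(B,o \right)} = - \frac{B o}{3}$
$S{\left(K,v \right)} = - \frac{18}{11} - \frac{5 K}{11}$ ($S{\left(K,v \right)} = \frac{-3 + 5 \left(-3 - K\right)}{11} = \left(-3 - \left(15 + 5 K\right)\right) \frac{1}{11} = \left(-18 - 5 K\right) \frac{1}{11} = - \frac{18}{11} - \frac{5 K}{11}$)
$\frac{x{\left(12,31 \right)}}{S{\left(-12,12 \right)}} = \frac{\left(- \frac{1}{3}\right) 12 \cdot 31}{- \frac{18}{11} - - \frac{60}{11}} = - \frac{124}{- \frac{18}{11} + \frac{60}{11}} = - \frac{124}{\frac{42}{11}} = \left(-124\right) \frac{11}{42} = - \frac{682}{21}$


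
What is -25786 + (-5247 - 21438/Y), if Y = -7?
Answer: -195793/7 ≈ -27970.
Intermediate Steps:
-25786 + (-5247 - 21438/Y) = -25786 + (-5247 - 21438/(-7)) = -25786 + (-5247 - 21438*(-1)/7) = -25786 + (-5247 - 1*(-21438/7)) = -25786 + (-5247 + 21438/7) = -25786 - 15291/7 = -195793/7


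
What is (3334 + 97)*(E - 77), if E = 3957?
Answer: 13312280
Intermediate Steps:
(3334 + 97)*(E - 77) = (3334 + 97)*(3957 - 77) = 3431*3880 = 13312280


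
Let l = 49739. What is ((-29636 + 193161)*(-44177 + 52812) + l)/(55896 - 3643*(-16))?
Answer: 706044057/57092 ≈ 12367.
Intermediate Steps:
((-29636 + 193161)*(-44177 + 52812) + l)/(55896 - 3643*(-16)) = ((-29636 + 193161)*(-44177 + 52812) + 49739)/(55896 - 3643*(-16)) = (163525*8635 + 49739)/(55896 + 58288) = (1412038375 + 49739)/114184 = 1412088114*(1/114184) = 706044057/57092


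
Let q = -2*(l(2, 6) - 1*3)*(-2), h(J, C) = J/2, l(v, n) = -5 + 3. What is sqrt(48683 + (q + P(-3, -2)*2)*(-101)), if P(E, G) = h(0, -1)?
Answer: sqrt(50703) ≈ 225.17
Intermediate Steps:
l(v, n) = -2
h(J, C) = J/2 (h(J, C) = J*(1/2) = J/2)
P(E, G) = 0 (P(E, G) = (1/2)*0 = 0)
q = -20 (q = -2*(-2 - 1*3)*(-2) = -2*(-2 - 3)*(-2) = -2*(-5)*(-2) = 10*(-2) = -20)
sqrt(48683 + (q + P(-3, -2)*2)*(-101)) = sqrt(48683 + (-20 + 0*2)*(-101)) = sqrt(48683 + (-20 + 0)*(-101)) = sqrt(48683 - 20*(-101)) = sqrt(48683 + 2020) = sqrt(50703)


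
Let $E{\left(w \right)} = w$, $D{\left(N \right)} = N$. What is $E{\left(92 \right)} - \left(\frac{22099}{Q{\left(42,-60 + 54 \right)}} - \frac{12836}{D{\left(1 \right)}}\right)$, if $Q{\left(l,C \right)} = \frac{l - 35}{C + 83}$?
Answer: $-230161$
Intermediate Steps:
$Q{\left(l,C \right)} = \frac{-35 + l}{83 + C}$
$E{\left(92 \right)} - \left(\frac{22099}{Q{\left(42,-60 + 54 \right)}} - \frac{12836}{D{\left(1 \right)}}\right) = 92 - \left(\frac{22099}{\frac{1}{83 + \left(-60 + 54\right)} \left(-35 + 42\right)} - \frac{12836}{1}\right) = 92 - \left(\frac{22099}{\frac{1}{83 - 6} \cdot 7} - 12836\right) = 92 - \left(\frac{22099}{\frac{1}{77} \cdot 7} - 12836\right) = 92 - \left(22099 \frac{1}{\frac{1}{11}} - 12836\right) = 92 - \left(22099 \cdot 11 - 12836\right) = 92 - \left(243089 - 12836\right) = 92 - 230253 = -230161$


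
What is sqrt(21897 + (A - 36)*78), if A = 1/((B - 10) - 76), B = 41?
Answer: sqrt(4294635)/15 ≈ 138.16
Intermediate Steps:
A = -1/45 (A = 1/((41 - 10) - 76) = 1/(31 - 76) = 1/(-45) = -1/45 ≈ -0.022222)
sqrt(21897 + (A - 36)*78) = sqrt(21897 + (-1/45 - 36)*78) = sqrt(21897 - 1621/45*78) = sqrt(21897 - 42146/15) = sqrt(286309/15) = sqrt(4294635)/15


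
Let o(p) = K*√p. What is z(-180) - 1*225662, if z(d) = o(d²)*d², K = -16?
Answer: -93537662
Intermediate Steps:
o(p) = -16*√p
z(d) = -16*d²*√(d²) (z(d) = (-16*√(d²))*d² = -16*d²*√(d²))
z(-180) - 1*225662 = -16*(-180)²*√((-180)²) - 1*225662 = -16*32400*√32400 - 225662 = -16*32400*180 - 225662 = -93312000 - 225662 = -93537662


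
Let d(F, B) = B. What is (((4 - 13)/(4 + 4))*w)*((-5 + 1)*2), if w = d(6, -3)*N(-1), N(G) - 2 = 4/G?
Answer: 54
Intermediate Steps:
N(G) = 2 + 4/G
w = 6 (w = -3*(2 + 4/(-1)) = -3*(2 + 4*(-1)) = -3*(2 - 4) = -3*(-2) = 6)
(((4 - 13)/(4 + 4))*w)*((-5 + 1)*2) = (((4 - 13)/(4 + 4))*6)*((-5 + 1)*2) = (-9/8*6)*(-4*2) = (-9*1/8*6)*(-8) = -9/8*6*(-8) = -27/4*(-8) = 54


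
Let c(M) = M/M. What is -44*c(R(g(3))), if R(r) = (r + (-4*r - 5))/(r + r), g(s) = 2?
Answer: -44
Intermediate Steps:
R(r) = (-5 - 3*r)/(2*r) (R(r) = (r + (-5 - 4*r))/((2*r)) = (-5 - 3*r)*(1/(2*r)) = (-5 - 3*r)/(2*r))
c(M) = 1
-44*c(R(g(3))) = -44*1 = -44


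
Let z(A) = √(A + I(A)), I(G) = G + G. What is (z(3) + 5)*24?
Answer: 192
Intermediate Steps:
I(G) = 2*G
z(A) = √3*√A (z(A) = √(A + 2*A) = √(3*A) = √3*√A)
(z(3) + 5)*24 = (√3*√3 + 5)*24 = (3 + 5)*24 = 8*24 = 192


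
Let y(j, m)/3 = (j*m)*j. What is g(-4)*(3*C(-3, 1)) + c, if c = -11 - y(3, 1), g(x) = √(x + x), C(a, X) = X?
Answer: -38 + 6*I*√2 ≈ -38.0 + 8.4853*I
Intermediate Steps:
y(j, m) = 3*m*j² (y(j, m) = 3*((j*m)*j) = 3*(m*j²) = 3*m*j²)
g(x) = √2*√x (g(x) = √(2*x) = √2*√x)
c = -38 (c = -11 - 3*3² = -11 - 3*9 = -11 - 1*27 = -11 - 27 = -38)
g(-4)*(3*C(-3, 1)) + c = (√2*√(-4))*(3*1) - 38 = (√2*(2*I))*3 - 38 = (2*I*√2)*3 - 38 = 6*I*√2 - 38 = -38 + 6*I*√2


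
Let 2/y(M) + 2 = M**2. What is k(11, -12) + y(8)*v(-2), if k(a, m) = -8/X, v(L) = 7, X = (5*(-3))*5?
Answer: 773/2325 ≈ 0.33247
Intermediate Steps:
y(M) = 2/(-2 + M**2)
X = -75 (X = -15*5 = -75)
k(a, m) = 8/75 (k(a, m) = -8/(-75) = -8*(-1/75) = 8/75)
k(11, -12) + y(8)*v(-2) = 8/75 + (2/(-2 + 8**2))*7 = 8/75 + (2/(-2 + 64))*7 = 8/75 + (2/62)*7 = 8/75 + (2*(1/62))*7 = 8/75 + (1/31)*7 = 8/75 + 7/31 = 773/2325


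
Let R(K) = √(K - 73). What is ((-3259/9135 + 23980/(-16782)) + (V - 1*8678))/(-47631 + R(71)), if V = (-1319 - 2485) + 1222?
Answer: 4568532519833221/19322315216128995 + 287745324673*I*√2/57966945648386985 ≈ 0.23644 + 7.0201e-6*I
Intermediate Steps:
R(K) = √(-73 + K)
V = -2582 (V = -3804 + 1222 = -2582)
((-3259/9135 + 23980/(-16782)) + (V - 1*8678))/(-47631 + R(71)) = ((-3259/9135 + 23980/(-16782)) + (-2582 - 1*8678))/(-47631 + √(-73 + 71)) = ((-3259*1/9135 + 23980*(-1/16782)) + (-2582 - 8678))/(-47631 + √(-2)) = ((-3259/9135 - 11990/8391) - 11260)/(-47631 + I*√2) = (-45624973/25550595 - 11260)/(-47631 + I*√2) = -287745324673/(25550595*(-47631 + I*√2))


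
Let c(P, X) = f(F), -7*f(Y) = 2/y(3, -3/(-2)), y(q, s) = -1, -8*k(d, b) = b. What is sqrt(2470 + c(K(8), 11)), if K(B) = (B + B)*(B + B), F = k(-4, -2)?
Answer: 2*sqrt(30261)/7 ≈ 49.702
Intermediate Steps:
k(d, b) = -b/8
F = 1/4 (F = -1/8*(-2) = 1/4 ≈ 0.25000)
K(B) = 4*B**2 (K(B) = (2*B)*(2*B) = 4*B**2)
f(Y) = 2/7 (f(Y) = -2/(7*(-1)) = -2*(-1)/7 = -1/7*(-2) = 2/7)
c(P, X) = 2/7
sqrt(2470 + c(K(8), 11)) = sqrt(2470 + 2/7) = sqrt(17292/7) = 2*sqrt(30261)/7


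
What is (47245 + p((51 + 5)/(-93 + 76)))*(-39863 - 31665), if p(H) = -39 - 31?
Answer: -3374333400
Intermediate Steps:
p(H) = -70
(47245 + p((51 + 5)/(-93 + 76)))*(-39863 - 31665) = (47245 - 70)*(-39863 - 31665) = 47175*(-71528) = -3374333400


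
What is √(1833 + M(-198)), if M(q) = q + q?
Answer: √1437 ≈ 37.908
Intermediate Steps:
M(q) = 2*q
√(1833 + M(-198)) = √(1833 + 2*(-198)) = √(1833 - 396) = √1437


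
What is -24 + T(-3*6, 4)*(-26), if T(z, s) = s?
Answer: -128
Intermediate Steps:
-24 + T(-3*6, 4)*(-26) = -24 + 4*(-26) = -24 - 104 = -128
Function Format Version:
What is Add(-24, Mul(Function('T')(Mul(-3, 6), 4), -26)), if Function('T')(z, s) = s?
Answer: -128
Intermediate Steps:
Add(-24, Mul(Function('T')(Mul(-3, 6), 4), -26)) = Add(-24, Mul(4, -26)) = Add(-24, -104) = -128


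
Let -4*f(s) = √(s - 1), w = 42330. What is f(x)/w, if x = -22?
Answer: -I*√23/169320 ≈ -2.8324e-5*I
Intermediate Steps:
f(s) = -√(-1 + s)/4 (f(s) = -√(s - 1)/4 = -√(-1 + s)/4)
f(x)/w = -√(-1 - 22)/4/42330 = -I*√23/4*(1/42330) = -I*√23/169320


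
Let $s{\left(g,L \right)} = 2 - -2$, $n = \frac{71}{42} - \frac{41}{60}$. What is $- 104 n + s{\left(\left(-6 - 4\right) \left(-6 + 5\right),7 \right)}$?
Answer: $- \frac{3526}{35} \approx -100.74$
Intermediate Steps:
$n = \frac{141}{140}$ ($n = 71 \cdot \frac{1}{42} - \frac{41}{60} = \frac{71}{42} - \frac{41}{60} = \frac{141}{140} \approx 1.0071$)
$s{\left(g,L \right)} = 4$ ($s{\left(g,L \right)} = 2 + 2 = 4$)
$- 104 n + s{\left(\left(-6 - 4\right) \left(-6 + 5\right),7 \right)} = \left(-104\right) \frac{141}{140} + 4 = - \frac{3666}{35} + 4 = - \frac{3526}{35}$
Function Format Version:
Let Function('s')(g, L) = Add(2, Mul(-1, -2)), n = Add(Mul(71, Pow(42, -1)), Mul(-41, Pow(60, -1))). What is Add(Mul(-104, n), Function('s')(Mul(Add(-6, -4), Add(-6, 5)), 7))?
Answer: Rational(-3526, 35) ≈ -100.74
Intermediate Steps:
n = Rational(141, 140) (n = Add(Mul(71, Rational(1, 42)), Mul(-41, Rational(1, 60))) = Add(Rational(71, 42), Rational(-41, 60)) = Rational(141, 140) ≈ 1.0071)
Function('s')(g, L) = 4 (Function('s')(g, L) = Add(2, 2) = 4)
Add(Mul(-104, n), Function('s')(Mul(Add(-6, -4), Add(-6, 5)), 7)) = Add(Mul(-104, Rational(141, 140)), 4) = Add(Rational(-3666, 35), 4) = Rational(-3526, 35)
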